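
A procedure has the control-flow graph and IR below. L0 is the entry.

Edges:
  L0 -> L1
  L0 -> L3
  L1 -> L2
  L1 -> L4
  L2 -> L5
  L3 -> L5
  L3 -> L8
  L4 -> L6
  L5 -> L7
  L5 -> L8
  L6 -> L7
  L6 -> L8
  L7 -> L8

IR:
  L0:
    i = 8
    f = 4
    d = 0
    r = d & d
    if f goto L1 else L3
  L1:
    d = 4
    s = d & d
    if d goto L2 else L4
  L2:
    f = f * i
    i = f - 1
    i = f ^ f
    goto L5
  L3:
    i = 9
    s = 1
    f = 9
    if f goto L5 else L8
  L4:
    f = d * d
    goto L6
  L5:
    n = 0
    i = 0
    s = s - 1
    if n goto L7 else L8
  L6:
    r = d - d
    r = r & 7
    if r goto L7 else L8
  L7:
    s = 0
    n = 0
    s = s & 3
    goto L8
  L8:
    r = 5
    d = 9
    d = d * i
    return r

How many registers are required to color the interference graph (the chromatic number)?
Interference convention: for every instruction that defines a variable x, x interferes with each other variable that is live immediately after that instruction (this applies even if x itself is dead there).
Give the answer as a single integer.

Answer: 4

Working:
Block summaries:
  L0 def {d,f,i,r} use ∅
  L1 def {d,s} use ∅
  L2 def {f,i} use {f,i}
  L3 def {f,i,s} use ∅
  L4 def {f} use {d}
  L5 def {i,n,s} use {s}
  L6 def {r} use {d}
  L7 def {n,s} use ∅
  L8 def {d,r} use {i}

Liveness:
  L0: in=∅ out={f,i}
  L1: in={f,i} out={d,f,i,s}
  L2: in={f,i,s} out={s}
  L3: in=∅ out={i,s}
  L4: in={d,i} out={d,i}
  L5: in={s} out={i}
  L6: in={d,i} out={i}
  L7: in={i} out={i}
  L8: in={i} out=∅

Conflict graph:
  d↔{f,i,r,s}
  f↔{d,i,r,s}
  i↔{d,f,n,r,s}
  n↔{i,s}
  r↔{d,f,i}
  s↔{d,f,i,n}

Registers:
  clique {d,f,i,r} ⇒ need ≥ 4
  assign d→r1 f→r2 i→r0 n→r1 r→r3 s→r3 — no edge inside a register ⇒ χ ≤ 4
  χ = 4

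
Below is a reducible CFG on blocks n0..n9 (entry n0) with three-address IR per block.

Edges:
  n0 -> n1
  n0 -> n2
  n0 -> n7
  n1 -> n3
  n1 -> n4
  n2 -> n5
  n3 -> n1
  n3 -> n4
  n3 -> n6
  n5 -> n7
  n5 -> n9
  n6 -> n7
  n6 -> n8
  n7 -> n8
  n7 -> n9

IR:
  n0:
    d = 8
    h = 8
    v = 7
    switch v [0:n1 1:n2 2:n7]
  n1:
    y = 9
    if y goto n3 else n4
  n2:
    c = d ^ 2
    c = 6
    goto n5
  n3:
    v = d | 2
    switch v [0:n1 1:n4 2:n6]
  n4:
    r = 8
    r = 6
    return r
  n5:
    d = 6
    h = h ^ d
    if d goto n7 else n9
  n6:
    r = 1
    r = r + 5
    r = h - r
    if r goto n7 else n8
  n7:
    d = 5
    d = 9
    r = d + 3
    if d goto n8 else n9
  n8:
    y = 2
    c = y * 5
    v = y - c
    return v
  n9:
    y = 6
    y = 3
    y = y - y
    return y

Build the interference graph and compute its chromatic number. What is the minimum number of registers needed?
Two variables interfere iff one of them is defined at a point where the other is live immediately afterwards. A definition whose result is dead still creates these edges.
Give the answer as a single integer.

Answer: 3

Working:
Per-block:
  n0: def={d,h,v} ue=∅
  n1: def={y} ue=∅
  n2: def={c} ue={d}
  n3: def={v} ue={d}
  n4: def={r} ue=∅
  n5: def={d,h} ue={h}
  n6: def={r} ue={h}
  n7: def={d,r} ue=∅
  n8: def={c,v,y} ue=∅
  n9: def={y} ue=∅

Liveness:
  n0 li=∅ lo={d,h}
  n1 li={d,h} lo={d,h}
  n2 li={d,h} lo={h}
  n3 li={d,h} lo={d,h}
  n4 li=∅ lo=∅
  n5 li={h} lo=∅
  n6 li={h} lo=∅
  n7 li=∅ lo=∅
  n8 li=∅ lo=∅
  n9 li=∅ lo=∅

Interfere edges:
  c↔{h,y}
  d↔{h,r,v,y}
  h↔{c,d,r,v,y}
  r↔{d,h}
  v↔{d,h}
  y↔{c,d,h}

Registers:
  clique {c,h,y} ⇒ need ≥ 3
  3-colouring: r0={h}  r1={c,d}  r2={r,v,y}
  χ = 3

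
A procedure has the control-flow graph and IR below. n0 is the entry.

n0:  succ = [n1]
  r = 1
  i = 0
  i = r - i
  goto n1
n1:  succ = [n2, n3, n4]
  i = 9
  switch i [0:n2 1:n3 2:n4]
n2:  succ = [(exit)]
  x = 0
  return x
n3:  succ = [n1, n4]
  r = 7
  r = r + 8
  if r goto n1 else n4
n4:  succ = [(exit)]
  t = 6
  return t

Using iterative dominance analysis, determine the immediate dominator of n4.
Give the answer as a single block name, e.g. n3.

idom tree: n1←n0 n2←n1 n3←n1 n4←n1
Dom∩ at merges:
  n1: preds {n0,n3}: {n0} ∩ {n0,n1,n3} = {n0}; idom=n0
  n4: preds {n1,n3}: {n0,n1} ∩ {n0,n1,n3} = {n0,n1}; idom=n1

idom(n4) = n1

Answer: n1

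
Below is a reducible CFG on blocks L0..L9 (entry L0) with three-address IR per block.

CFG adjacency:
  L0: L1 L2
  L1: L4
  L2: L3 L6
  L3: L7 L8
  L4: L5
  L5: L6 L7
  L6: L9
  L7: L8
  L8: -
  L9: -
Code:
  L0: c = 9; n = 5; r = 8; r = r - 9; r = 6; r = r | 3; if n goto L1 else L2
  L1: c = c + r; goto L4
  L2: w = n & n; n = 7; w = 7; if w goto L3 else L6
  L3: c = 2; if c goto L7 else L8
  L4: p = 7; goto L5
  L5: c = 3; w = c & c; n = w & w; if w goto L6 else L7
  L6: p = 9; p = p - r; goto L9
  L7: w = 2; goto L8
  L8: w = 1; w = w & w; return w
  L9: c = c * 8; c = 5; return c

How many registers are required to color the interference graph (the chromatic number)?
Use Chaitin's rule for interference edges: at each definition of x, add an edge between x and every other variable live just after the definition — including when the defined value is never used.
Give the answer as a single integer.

Answer: 4

Analysis:
Per-block:
  L0: def={c,n,r} ue=∅
  L1: def={c} ue={c,r}
  L2: def={n,w} ue={n}
  L3: def={c} ue=∅
  L4: def={p} ue=∅
  L5: def={c,n,w} ue=∅
  L6: def={p} ue={r}
  L7: def={w} ue=∅
  L8: def={w} ue=∅
  L9: def={c} ue={c}

Backward fixpoint:
  live L0: ∅→{c,n,r}
  live L1: {c,r}→{r}
  live L2: {c,n,r}→{c,r}
  live L3: ∅→∅
  live L4: {r}→{r}
  live L5: {r}→{c,r}
  live L6: {c,r}→{c}
  live L7: ∅→∅
  live L8: ∅→∅
  live L9: {c}→∅

Interference:
  c: {n,p,r,w}
  n: {c,r,w}
  p: {c,r}
  r: {c,n,p,w}
  w: {c,n,r}

Colouring:
  lower bound: {c,n,r,w} mutually conflict ⇒ χ ≥ 4
  4-colouring: r0={c}  r1={r}  r2={n,p}  r3={w}
  χ = 4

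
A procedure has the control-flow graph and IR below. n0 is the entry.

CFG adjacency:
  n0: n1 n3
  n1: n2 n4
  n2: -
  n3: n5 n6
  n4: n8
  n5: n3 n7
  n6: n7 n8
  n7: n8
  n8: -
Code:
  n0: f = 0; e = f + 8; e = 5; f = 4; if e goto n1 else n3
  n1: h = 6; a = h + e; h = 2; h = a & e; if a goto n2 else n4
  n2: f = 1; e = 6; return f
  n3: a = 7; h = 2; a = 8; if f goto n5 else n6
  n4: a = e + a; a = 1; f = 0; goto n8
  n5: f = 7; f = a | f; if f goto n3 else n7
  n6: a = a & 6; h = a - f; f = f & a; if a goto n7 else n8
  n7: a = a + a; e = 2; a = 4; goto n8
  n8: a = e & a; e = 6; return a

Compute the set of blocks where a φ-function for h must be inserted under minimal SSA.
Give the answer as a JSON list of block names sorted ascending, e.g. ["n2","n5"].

idom tree: n1←n0 n2←n1 n3←n0 n4←n1 n5←n3 n6←n3 n7←n3 n8←n0
Dom at joins:
  n3: preds {n0,n5}: {n0} ∩ {n0,n3,n5} = {n0}; idom=n0
  n7: preds {n5,n6}: {n0,n3,n5} ∩ {n0,n3,n6} = {n0,n3}; idom=n3
  n8: preds {n4,n6,n7}: {n0,n1,n4} ∩ {n0,n3,n6} ∩ {n0,n3,n7} = {n0}; idom=n0

DF derivation:
  n3←n0: walk · to n0
  n3←n5: walk n5→n3 to n0
  n7←n5: walk n5 to n3
  n7←n6: walk n6 to n3
  n8←n4: walk n4→n1 to n0
  n8←n6: walk n6→n3 to n0
  n8←n7: walk n7→n3 to n0
  DF(n0)=∅
  DF(n1)={n8}
  DF(n2)=∅
  DF(n3)={n3,n8}
  DF(n4)={n8}
  DF(n5)={n3,n7}
  DF(n6)={n7,n8}
  DF(n7)={n8}
  DF(n8)=∅

φ for h: defs {n1,n3,n6}
  DF⁺ = {n3,n7,n8}

Answer: ["n3", "n7", "n8"]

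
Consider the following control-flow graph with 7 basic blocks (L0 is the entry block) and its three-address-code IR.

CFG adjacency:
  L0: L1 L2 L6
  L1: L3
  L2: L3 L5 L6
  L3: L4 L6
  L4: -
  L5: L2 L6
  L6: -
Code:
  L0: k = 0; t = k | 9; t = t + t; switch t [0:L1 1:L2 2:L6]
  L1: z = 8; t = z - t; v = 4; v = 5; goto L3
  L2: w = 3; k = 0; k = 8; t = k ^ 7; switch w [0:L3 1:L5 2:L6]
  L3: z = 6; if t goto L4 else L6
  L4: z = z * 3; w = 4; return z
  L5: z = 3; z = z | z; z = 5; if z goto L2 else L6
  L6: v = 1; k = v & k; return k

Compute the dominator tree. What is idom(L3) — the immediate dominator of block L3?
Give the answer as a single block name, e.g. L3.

idom tree: L1←L0 L2←L0 L3←L0 L4←L3 L5←L2 L6←L0
Dom at joins:
  L2: preds {L0,L5}: {L0} ∩ {L0,L2,L5} = {L0}; idom=L0
  L3: preds {L1,L2}: {L0,L1} ∩ {L0,L2} = {L0}; idom=L0
  L6: preds {L0,L2,L3,L5}: {L0} ∩ {L0,L2} ∩ {L0,L3} ∩ {L0,L2,L5} = {L0}; idom=L0

idom(L3) = L0

Answer: L0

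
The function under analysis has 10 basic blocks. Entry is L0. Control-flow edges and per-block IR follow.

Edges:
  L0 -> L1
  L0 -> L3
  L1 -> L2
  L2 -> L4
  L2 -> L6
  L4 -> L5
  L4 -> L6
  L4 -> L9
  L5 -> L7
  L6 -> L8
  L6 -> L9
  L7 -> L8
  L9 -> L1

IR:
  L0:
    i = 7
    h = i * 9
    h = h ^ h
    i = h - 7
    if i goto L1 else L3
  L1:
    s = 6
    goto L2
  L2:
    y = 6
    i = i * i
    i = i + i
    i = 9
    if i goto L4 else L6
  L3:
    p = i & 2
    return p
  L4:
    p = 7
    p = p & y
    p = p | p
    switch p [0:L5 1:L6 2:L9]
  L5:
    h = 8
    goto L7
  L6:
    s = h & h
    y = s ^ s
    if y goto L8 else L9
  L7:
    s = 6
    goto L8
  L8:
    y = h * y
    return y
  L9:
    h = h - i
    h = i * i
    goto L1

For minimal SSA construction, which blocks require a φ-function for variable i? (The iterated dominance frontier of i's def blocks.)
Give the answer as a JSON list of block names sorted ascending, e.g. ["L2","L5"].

idom tree: L1←L0 L2←L1 L3←L0 L4←L2 L5←L4 L6←L2 L7←L5 L8←L2 L9←L2
Dom∩ at merges:
  L1: preds {L0,L9}: {L0} ∩ {L0,L1,L2,L9} = {L0}; idom=L0
  L6: preds {L2,L4}: {L0,L1,L2} ∩ {L0,L1,L2,L4} = {L0,L1,L2}; idom=L2
  L8: preds {L6,L7}: {L0,L1,L2,L6} ∩ {L0,L1,L2,L4,L5,L7} = {L0,L1,L2}; idom=L2
  L9: preds {L4,L6}: {L0,L1,L2,L4} ∩ {L0,L1,L2,L6} = {L0,L1,L2}; idom=L2

Frontier:
  L1←L0: walk · to L0
  L1←L9: walk L9→L2→L1 to L0
  L6←L2: walk · to L2
  L6←L4: walk L4 to L2
  L8←L6: walk L6 to L2
  L8←L7: walk L7→L5→L4 to L2
  L9←L4: walk L4 to L2
  L9←L6: walk L6 to L2
  DF(L0)=∅
  DF(L1)={L1}
  DF(L2)={L1}
  DF(L3)=∅
  DF(L4)={L6,L8,L9}
  DF(L5)={L8}
  DF(L6)={L8,L9}
  DF(L7)={L8}
  DF(L8)=∅
  DF(L9)={L1}

φ for i: defs {L0,L2}
  DF⁺ = {L1}

Answer: ["L1"]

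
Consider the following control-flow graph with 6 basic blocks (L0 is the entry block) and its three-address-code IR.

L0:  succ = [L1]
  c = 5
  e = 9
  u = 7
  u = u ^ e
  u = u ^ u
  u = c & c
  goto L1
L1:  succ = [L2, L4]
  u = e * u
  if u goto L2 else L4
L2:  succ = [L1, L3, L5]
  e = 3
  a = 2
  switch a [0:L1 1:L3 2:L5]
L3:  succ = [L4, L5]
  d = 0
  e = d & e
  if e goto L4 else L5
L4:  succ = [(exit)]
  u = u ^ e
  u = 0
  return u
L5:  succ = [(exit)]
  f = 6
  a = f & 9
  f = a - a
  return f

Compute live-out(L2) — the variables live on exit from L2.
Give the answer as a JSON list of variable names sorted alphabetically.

Per-block:
  L0 def {c,e,u} use ∅
  L1 def {u} use {e,u}
  L2 def {a,e} use ∅
  L3 def {d,e} use {e}
  L4 def {u} use {e,u}
  L5 def {a,f} use ∅

Live sets:
  L0 li=∅ lo={e,u}
  L1 li={e,u} lo={e,u}
  L2 li={u} lo={e,u}
  L3 li={e,u} lo={e,u}
  L4 li={e,u} lo=∅
  L5 li=∅ lo=∅

live-out(L2) = ["e", "u"]

Answer: ["e", "u"]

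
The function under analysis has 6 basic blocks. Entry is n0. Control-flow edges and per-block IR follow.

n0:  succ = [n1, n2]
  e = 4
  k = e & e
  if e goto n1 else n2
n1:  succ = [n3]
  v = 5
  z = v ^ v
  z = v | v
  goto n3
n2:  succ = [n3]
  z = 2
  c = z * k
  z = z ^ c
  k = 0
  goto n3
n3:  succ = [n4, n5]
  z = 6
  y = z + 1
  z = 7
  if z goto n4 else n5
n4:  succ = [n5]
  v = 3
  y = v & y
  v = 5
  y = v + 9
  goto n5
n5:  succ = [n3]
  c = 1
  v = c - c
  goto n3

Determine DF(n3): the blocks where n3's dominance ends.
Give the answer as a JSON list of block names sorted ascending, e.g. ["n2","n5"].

Answer: ["n3"]

Analysis:
idom tree: n1←n0 n2←n0 n3←n0 n4←n3 n5←n3
Dom∩ at merges:
  n3: preds {n1,n2,n5}: {n0,n1} ∩ {n0,n2} ∩ {n0,n3,n5} = {n0}; idom=n0
  n5: preds {n3,n4}: {n0,n3} ∩ {n0,n3,n4} = {n0,n3}; idom=n3

DF walk-up:
  n3←n1: walk n1 to n0
  n3←n2: walk n2 to n0
  n3←n5: walk n5→n3 to n0
  n5←n3: walk · to n3
  n5←n4: walk n4 to n3
  n0: DF=∅
  n1: DF={n3}
  n2: DF={n3}
  n3: DF={n3}
  n4: DF={n5}
  n5: DF={n3}

DF(n3) = ["n3"]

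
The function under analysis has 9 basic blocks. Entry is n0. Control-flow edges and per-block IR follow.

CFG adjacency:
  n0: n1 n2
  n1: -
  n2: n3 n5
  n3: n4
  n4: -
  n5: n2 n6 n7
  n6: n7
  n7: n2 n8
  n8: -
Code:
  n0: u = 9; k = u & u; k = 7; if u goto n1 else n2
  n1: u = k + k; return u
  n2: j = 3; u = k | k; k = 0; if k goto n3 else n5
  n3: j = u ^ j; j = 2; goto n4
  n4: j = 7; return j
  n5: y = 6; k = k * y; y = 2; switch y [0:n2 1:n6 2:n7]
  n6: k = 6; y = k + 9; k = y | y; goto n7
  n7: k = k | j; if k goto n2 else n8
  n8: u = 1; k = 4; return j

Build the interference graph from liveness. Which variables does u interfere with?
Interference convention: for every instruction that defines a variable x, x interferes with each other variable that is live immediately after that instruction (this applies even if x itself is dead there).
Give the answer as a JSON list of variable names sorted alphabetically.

Answer: ["j", "k"]

Working:
Block summaries:
  n0: def={k,u} ue=∅
  n1: def={u} ue={k}
  n2: def={j,k,u} ue={k}
  n3: def={j} ue={j,u}
  n4: def={j} ue=∅
  n5: def={k,y} ue={k}
  n6: def={k,y} ue=∅
  n7: def={k} ue={j,k}
  n8: def={k,u} ue={j}

Live sets:
  n0: in=∅ out={k}
  n1: in={k} out=∅
  n2: in={k} out={j,k,u}
  n3: in={j,u} out=∅
  n4: in=∅ out=∅
  n5: in={j,k} out={j,k}
  n6: in={j} out={j,k}
  n7: in={j,k} out={j,k}
  n8: in={j} out=∅

Conflict graph:
  j — {k,u,y}
  k — {j,u,y}
  u — {j,k}
  y — {j,k}

N(u) = ["j", "k"]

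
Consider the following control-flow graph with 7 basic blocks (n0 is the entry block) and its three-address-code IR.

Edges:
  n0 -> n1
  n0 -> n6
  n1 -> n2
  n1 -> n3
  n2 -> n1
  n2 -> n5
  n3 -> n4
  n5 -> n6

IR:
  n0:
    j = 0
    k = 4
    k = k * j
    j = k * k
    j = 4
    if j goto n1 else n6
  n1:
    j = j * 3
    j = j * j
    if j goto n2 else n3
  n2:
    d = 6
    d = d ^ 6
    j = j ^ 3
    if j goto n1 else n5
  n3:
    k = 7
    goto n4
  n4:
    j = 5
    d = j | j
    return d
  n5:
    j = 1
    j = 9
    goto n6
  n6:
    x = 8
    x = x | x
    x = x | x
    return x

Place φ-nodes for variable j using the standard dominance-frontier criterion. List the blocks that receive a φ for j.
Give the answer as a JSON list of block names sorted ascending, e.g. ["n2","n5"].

Answer: ["n1", "n6"]

Working:
idom tree: n1←n0 n2←n1 n3←n1 n4←n3 n5←n2 n6←n0
Join-block Dom:
  n1: preds {n0,n2}: {n0} ∩ {n0,n1,n2} = {n0}; idom=n0
  n6: preds {n0,n5}: {n0} ∩ {n0,n1,n2,n5} = {n0}; idom=n0

DF walk-up:
  join n1 pred n0: · stop@n0
  join n1 pred n2: n2→n1 stop@n0
  join n6 pred n0: · stop@n0
  join n6 pred n5: n5→n2→n1 stop@n0
  n0 → ∅
  n1 → {n1,n6}
  n2 → {n1,n6}
  n3 → ∅
  n4 → ∅
  n5 → {n6}
  n6 → ∅

φ for j: defs {n0,n1,n2,n4,n5}
  DF⁺ = {n1,n6}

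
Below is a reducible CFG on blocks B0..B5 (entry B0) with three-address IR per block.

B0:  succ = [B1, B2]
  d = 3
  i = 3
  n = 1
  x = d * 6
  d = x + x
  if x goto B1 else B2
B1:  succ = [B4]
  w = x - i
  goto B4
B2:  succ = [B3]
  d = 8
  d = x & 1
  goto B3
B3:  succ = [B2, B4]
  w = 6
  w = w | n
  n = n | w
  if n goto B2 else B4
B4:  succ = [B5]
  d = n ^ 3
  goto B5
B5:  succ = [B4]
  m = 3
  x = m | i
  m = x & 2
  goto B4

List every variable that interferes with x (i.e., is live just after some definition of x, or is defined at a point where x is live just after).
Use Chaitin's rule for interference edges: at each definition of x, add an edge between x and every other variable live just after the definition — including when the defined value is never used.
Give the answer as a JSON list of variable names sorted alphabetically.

def/use:
  B0: def={d,i,n,x} ue=∅
  B1: def={w} ue={i,x}
  B2: def={d} ue={x}
  B3: def={n,w} ue={n}
  B4: def={d} ue={n}
  B5: def={m,x} ue={i}

Backward fixpoint:
  B0: in=∅ out={i,n,x}
  B1: in={i,n,x} out={i,n}
  B2: in={i,n,x} out={i,n,x}
  B3: in={i,n,x} out={i,n,x}
  B4: in={i,n} out={i,n}
  B5: in={i,n} out={i,n}

Interfere edges:
  d↔{i,n,x}
  i↔{d,m,n,w,x}
  m↔{i,n}
  n↔{d,i,m,w,x}
  w↔{i,n,x}
  x↔{d,i,n,w}

N(x) = ["d", "i", "n", "w"]

Answer: ["d", "i", "n", "w"]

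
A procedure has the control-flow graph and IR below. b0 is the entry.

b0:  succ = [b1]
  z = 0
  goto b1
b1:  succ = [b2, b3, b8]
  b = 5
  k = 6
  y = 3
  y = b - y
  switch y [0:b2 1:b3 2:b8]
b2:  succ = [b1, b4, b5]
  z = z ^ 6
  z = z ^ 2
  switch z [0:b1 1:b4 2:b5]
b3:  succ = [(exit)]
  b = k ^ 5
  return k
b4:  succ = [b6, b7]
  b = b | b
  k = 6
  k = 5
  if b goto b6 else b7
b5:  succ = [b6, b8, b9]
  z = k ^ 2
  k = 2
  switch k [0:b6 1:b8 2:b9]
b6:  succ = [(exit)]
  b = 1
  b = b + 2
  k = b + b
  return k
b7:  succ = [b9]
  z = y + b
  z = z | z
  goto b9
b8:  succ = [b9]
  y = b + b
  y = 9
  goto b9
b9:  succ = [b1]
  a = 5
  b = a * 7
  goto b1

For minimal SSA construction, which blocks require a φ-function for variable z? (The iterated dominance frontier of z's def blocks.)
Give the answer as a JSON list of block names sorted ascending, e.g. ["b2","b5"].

idom tree: b1←b0 b2←b1 b3←b1 b4←b2 b5←b2 b6←b2 b7←b4 b8←b1 b9←b1
Dom at joins:
  b1: preds {b0,b2,b9}: {b0} ∩ {b0,b1,b2} ∩ {b0,b1,b9} = {b0}; idom=b0
  b6: preds {b4,b5}: {b0,b1,b2,b4} ∩ {b0,b1,b2,b5} = {b0,b1,b2}; idom=b2
  b8: preds {b1,b5}: {b0,b1} ∩ {b0,b1,b2,b5} = {b0,b1}; idom=b1
  b9: preds {b5,b7,b8}: {b0,b1,b2,b5} ∩ {b0,b1,b2,b4,b7} ∩ {b0,b1,b8} = {b0,b1}; idom=b1

DF derivation:
  join b1 pred b0: · stop@b0
  join b1 pred b2: b2→b1 stop@b0
  join b1 pred b9: b9→b1 stop@b0
  join b6 pred b4: b4 stop@b2
  join b6 pred b5: b5 stop@b2
  join b8 pred b1: · stop@b1
  join b8 pred b5: b5→b2 stop@b1
  join b9 pred b5: b5→b2 stop@b1
  join b9 pred b7: b7→b4→b2 stop@b1
  join b9 pred b8: b8 stop@b1
  b0 → ∅
  b1 → {b1}
  b2 → {b1,b8,b9}
  b3 → ∅
  b4 → {b6,b9}
  b5 → {b6,b8,b9}
  b6 → ∅
  b7 → {b9}
  b8 → {b9}
  b9 → {b1}

φ for z: defs {b0,b2,b5,b7}
  DF⁺ = {b1,b6,b8,b9}

Answer: ["b1", "b6", "b8", "b9"]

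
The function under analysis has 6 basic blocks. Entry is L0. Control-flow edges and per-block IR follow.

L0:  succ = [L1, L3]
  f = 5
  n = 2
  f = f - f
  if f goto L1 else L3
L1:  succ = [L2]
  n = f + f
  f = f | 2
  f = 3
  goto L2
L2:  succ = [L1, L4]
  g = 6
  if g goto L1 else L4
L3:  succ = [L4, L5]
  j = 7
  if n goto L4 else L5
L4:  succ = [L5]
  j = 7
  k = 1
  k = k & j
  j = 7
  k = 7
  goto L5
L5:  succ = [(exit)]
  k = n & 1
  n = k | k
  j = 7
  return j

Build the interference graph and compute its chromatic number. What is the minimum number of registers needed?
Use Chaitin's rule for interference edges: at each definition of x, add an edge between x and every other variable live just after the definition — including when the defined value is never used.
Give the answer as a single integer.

Answer: 3

Derivation:
Block summaries:
  L0: {f,n} / ∅
  L1: {f,n} / {f}
  L2: {g} / ∅
  L3: {j} / {n}
  L4: {j,k} / ∅
  L5: {j,k,n} / {n}

Live sets:
  L0 li=∅ lo={f,n}
  L1 li={f} lo={f,n}
  L2 li={f,n} lo={f,n}
  L3 li={n} lo={n}
  L4 li={n} lo={n}
  L5 li={n} lo=∅

Conflict graph:
  f — {g,n}
  g — {f,n}
  j — {k,n}
  k — {j,n}
  n — {f,g,j,k}

Colouring:
  {f,g,n} pairwise interfere (3-clique) ⇒ χ ≥ 3
  3-colouring: r0={n}  r1={f,j}  r2={g,k}
  χ = 3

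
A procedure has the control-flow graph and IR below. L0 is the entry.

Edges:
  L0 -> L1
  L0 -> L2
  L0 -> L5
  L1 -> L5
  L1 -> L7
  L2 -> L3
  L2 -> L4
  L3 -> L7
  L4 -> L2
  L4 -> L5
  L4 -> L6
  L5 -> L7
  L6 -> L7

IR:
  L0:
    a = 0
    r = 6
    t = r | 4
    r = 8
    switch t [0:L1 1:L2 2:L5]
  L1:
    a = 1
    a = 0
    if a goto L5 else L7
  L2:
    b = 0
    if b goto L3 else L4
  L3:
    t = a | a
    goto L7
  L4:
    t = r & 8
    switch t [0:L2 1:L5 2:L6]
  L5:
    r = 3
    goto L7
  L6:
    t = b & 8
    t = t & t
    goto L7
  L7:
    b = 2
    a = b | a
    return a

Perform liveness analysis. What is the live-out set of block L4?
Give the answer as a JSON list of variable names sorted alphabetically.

Block summaries:
  L0: {a,r,t} / ∅
  L1: {a} / ∅
  L2: {b} / ∅
  L3: {t} / {a}
  L4: {t} / {r}
  L5: {r} / ∅
  L6: {t} / {b}
  L7: {a,b} / {a}

Backward fixpoint:
  live L0: ∅→{a,r}
  live L1: ∅→{a}
  live L2: {a,r}→{a,b,r}
  live L3: {a}→{a}
  live L4: {a,b,r}→{a,b,r}
  live L5: {a}→{a}
  live L6: {a,b}→{a}
  live L7: {a}→∅

live-out(L4) = ["a", "b", "r"]

Answer: ["a", "b", "r"]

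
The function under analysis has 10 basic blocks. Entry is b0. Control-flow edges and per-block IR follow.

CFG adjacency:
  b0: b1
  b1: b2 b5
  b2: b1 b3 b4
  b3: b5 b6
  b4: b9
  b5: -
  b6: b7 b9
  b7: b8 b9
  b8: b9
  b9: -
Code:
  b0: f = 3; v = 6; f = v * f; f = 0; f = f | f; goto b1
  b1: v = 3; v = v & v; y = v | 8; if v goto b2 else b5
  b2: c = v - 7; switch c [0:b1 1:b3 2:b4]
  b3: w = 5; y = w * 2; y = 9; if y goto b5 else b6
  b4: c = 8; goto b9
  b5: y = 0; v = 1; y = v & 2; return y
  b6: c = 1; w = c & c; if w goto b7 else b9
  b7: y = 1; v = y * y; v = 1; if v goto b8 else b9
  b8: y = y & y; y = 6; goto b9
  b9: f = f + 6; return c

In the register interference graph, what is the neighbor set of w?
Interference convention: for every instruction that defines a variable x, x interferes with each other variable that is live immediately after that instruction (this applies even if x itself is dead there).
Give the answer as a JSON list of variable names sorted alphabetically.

Answer: ["c", "f"]

Working:
Per-block:
  b0 def {f,v} use ∅
  b1 def {v,y} use ∅
  b2 def {c} use {v}
  b3 def {w,y} use ∅
  b4 def {c} use ∅
  b5 def {v,y} use ∅
  b6 def {c,w} use ∅
  b7 def {v,y} use ∅
  b8 def {y} use {y}
  b9 def {f} use {c,f}

Liveness:
  b0: in=∅ out={f}
  b1: in={f} out={f,v}
  b2: in={f,v} out={f}
  b3: in={f} out={f}
  b4: in={f} out={c,f}
  b5: in=∅ out=∅
  b6: in={f} out={c,f}
  b7: in={c,f} out={c,f,y}
  b8: in={c,f,y} out={c,f}
  b9: in={c,f} out=∅

Interfere edges:
  c↔{f,v,w,y}
  f↔{c,v,w,y}
  v↔{c,f,y}
  w↔{c,f}
  y↔{c,f,v}

N(w) = ["c", "f"]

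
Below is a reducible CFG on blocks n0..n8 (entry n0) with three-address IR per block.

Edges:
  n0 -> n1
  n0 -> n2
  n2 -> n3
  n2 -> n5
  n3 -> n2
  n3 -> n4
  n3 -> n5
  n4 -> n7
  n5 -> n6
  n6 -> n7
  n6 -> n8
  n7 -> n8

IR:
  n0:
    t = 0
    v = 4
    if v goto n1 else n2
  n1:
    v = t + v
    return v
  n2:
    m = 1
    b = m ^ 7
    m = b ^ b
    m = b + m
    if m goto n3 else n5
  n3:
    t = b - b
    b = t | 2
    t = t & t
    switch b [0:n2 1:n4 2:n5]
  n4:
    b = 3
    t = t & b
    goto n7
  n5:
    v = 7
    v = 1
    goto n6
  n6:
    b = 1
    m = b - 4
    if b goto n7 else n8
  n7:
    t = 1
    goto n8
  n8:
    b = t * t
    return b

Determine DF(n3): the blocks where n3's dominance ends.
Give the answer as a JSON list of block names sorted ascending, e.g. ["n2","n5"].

idom tree: n1←n0 n2←n0 n3←n2 n4←n3 n5←n2 n6←n5 n7←n2 n8←n2
Dom∩ at merges:
  n2: preds {n0,n3}: {n0} ∩ {n0,n2,n3} = {n0}; idom=n0
  n5: preds {n2,n3}: {n0,n2} ∩ {n0,n2,n3} = {n0,n2}; idom=n2
  n7: preds {n4,n6}: {n0,n2,n3,n4} ∩ {n0,n2,n5,n6} = {n0,n2}; idom=n2
  n8: preds {n6,n7}: {n0,n2,n5,n6} ∩ {n0,n2,n7} = {n0,n2}; idom=n2

Frontier:
  n2←n0: walk · to n0
  n2←n3: walk n3→n2 to n0
  n5←n2: walk · to n2
  n5←n3: walk n3 to n2
  n7←n4: walk n4→n3 to n2
  n7←n6: walk n6→n5 to n2
  n8←n6: walk n6→n5 to n2
  n8←n7: walk n7 to n2
  n0 → ∅
  n1 → ∅
  n2 → {n2}
  n3 → {n2,n5,n7}
  n4 → {n7}
  n5 → {n7,n8}
  n6 → {n7,n8}
  n7 → {n8}
  n8 → ∅

DF(n3) = ["n2", "n5", "n7"]

Answer: ["n2", "n5", "n7"]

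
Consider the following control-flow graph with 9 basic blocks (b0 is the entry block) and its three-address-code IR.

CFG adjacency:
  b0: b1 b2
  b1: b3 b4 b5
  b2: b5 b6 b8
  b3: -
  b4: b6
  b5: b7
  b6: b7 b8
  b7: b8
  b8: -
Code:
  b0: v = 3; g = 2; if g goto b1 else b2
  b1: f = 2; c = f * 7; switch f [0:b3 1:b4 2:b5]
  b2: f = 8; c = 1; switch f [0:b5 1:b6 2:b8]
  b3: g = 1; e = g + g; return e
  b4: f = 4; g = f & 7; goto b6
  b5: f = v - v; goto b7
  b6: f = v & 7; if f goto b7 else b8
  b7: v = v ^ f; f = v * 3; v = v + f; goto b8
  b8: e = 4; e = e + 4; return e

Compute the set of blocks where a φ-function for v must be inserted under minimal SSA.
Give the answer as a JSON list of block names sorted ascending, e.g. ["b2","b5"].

Answer: ["b8"]

Working:
idom tree: b1←b0 b2←b0 b3←b1 b4←b1 b5←b0 b6←b0 b7←b0 b8←b0
Join-block Dom:
  b5: preds {b1,b2}: {b0,b1} ∩ {b0,b2} = {b0}; idom=b0
  b6: preds {b2,b4}: {b0,b2} ∩ {b0,b1,b4} = {b0}; idom=b0
  b7: preds {b5,b6}: {b0,b5} ∩ {b0,b6} = {b0}; idom=b0
  b8: preds {b2,b6,b7}: {b0,b2} ∩ {b0,b6} ∩ {b0,b7} = {b0}; idom=b0

DF derivation:
  join b5 pred b1: b1 stop@b0
  join b5 pred b2: b2 stop@b0
  join b6 pred b2: b2 stop@b0
  join b6 pred b4: b4→b1 stop@b0
  join b7 pred b5: b5 stop@b0
  join b7 pred b6: b6 stop@b0
  join b8 pred b2: b2 stop@b0
  join b8 pred b6: b6 stop@b0
  join b8 pred b7: b7 stop@b0
  b0 → ∅
  b1 → {b5,b6}
  b2 → {b5,b6,b8}
  b3 → ∅
  b4 → {b6}
  b5 → {b7}
  b6 → {b7,b8}
  b7 → {b8}
  b8 → ∅

φ for v: defs {b0,b7}
  DF⁺ = {b8}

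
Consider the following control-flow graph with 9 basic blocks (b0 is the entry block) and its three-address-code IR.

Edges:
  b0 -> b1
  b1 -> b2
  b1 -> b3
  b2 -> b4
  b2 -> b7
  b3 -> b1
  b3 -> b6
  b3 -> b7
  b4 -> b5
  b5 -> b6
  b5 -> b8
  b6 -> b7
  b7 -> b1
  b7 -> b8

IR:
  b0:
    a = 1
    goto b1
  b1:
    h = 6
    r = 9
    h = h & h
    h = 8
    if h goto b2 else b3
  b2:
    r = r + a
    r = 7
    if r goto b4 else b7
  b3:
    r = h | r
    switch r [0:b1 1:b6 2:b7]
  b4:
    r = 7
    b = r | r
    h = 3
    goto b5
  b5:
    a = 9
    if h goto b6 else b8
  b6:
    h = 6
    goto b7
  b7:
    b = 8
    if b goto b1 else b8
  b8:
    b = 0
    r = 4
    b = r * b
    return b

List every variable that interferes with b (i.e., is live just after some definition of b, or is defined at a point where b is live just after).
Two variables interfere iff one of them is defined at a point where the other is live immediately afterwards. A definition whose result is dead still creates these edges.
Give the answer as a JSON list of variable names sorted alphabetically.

Answer: ["a", "r"]

Derivation:
def/use:
  b0: def={a} ue=∅
  b1: def={h,r} ue=∅
  b2: def={r} ue={a,r}
  b3: def={r} ue={h,r}
  b4: def={b,h,r} ue=∅
  b5: def={a} ue={h}
  b6: def={h} ue=∅
  b7: def={b} ue=∅
  b8: def={b,r} ue=∅

Liveness:
  b0 li=∅ lo={a}
  b1 li={a} lo={a,h,r}
  b2 li={a,r} lo={a}
  b3 li={a,h,r} lo={a}
  b4 li=∅ lo={h}
  b5 li={h} lo={a}
  b6 li={a} lo={a}
  b7 li={a} lo={a}
  b8 li=∅ lo=∅

Interference:
  a↔{b,h,r}
  b↔{a,r}
  h↔{a,r}
  r↔{a,b,h}

N(b) = ["a", "r"]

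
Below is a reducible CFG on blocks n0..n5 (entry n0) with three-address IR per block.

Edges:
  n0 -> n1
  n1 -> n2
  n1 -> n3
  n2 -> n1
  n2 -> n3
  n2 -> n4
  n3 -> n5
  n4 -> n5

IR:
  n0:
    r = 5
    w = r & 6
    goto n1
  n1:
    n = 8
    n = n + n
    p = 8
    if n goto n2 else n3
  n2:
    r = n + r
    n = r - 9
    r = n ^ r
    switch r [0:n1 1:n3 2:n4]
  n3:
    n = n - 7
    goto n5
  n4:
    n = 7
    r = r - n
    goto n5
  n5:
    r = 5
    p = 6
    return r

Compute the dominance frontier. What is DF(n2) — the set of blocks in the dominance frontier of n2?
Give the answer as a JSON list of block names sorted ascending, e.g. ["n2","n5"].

idom tree: n1←n0 n2←n1 n3←n1 n4←n2 n5←n1
Dom at joins:
  n1: preds {n0,n2}: {n0} ∩ {n0,n1,n2} = {n0}; idom=n0
  n3: preds {n1,n2}: {n0,n1} ∩ {n0,n1,n2} = {n0,n1}; idom=n1
  n5: preds {n3,n4}: {n0,n1,n3} ∩ {n0,n1,n2,n4} = {n0,n1}; idom=n1

DF walk-up:
  join n1 pred n0: · stop@n0
  join n1 pred n2: n2→n1 stop@n0
  join n3 pred n1: · stop@n1
  join n3 pred n2: n2 stop@n1
  join n5 pred n3: n3 stop@n1
  join n5 pred n4: n4→n2 stop@n1
  n0 → ∅
  n1 → {n1}
  n2 → {n1,n3,n5}
  n3 → {n5}
  n4 → {n5}
  n5 → ∅

DF(n2) = ["n1", "n3", "n5"]

Answer: ["n1", "n3", "n5"]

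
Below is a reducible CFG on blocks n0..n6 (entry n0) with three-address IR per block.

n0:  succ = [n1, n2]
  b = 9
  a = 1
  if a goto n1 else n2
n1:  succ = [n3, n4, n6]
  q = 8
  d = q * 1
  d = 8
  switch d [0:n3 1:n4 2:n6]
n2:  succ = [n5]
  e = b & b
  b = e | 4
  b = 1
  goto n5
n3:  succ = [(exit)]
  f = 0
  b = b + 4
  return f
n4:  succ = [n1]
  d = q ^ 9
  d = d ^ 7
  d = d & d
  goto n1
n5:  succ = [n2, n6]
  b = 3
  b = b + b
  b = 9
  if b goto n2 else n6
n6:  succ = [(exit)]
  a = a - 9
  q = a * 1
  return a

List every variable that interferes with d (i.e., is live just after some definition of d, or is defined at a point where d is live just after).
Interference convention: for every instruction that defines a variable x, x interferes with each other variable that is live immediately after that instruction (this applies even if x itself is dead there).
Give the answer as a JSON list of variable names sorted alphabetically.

Block summaries:
  n0: {a,b} / ∅
  n1: {d,q} / ∅
  n2: {b,e} / {b}
  n3: {b,f} / {b}
  n4: {d} / {q}
  n5: {b} / ∅
  n6: {a,q} / {a}

Liveness:
  live n0: ∅→{a,b}
  live n1: {a,b}→{a,b,q}
  live n2: {a,b}→{a}
  live n3: {b}→∅
  live n4: {a,b,q}→{a,b}
  live n5: {a}→{a,b}
  live n6: {a}→∅

Conflict graph:
  a: {b,d,e,q}
  b: {a,d,f,q}
  d: {a,b,q}
  e: {a}
  f: {b}
  q: {a,b,d}

N(d) = ["a", "b", "q"]

Answer: ["a", "b", "q"]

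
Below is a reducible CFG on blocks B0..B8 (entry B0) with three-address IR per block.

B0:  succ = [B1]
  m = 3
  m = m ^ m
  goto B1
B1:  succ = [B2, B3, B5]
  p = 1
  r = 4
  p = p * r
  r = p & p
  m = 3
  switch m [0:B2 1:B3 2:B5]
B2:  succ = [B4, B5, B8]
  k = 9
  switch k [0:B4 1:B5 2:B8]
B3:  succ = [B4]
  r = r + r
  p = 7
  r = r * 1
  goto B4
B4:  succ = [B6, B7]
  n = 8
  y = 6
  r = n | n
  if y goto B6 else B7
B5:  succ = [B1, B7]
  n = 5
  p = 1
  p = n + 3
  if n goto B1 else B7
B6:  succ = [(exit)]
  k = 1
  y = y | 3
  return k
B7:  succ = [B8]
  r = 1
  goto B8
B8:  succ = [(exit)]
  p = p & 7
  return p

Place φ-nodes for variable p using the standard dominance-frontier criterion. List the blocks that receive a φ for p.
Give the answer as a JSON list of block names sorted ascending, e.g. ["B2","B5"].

idom tree: B1←B0 B2←B1 B3←B1 B4←B1 B5←B1 B6←B4 B7←B1 B8←B1
Dom at joins:
  B1: preds {B0,B5}: {B0} ∩ {B0,B1,B5} = {B0}; idom=B0
  B4: preds {B2,B3}: {B0,B1,B2} ∩ {B0,B1,B3} = {B0,B1}; idom=B1
  B5: preds {B1,B2}: {B0,B1} ∩ {B0,B1,B2} = {B0,B1}; idom=B1
  B7: preds {B4,B5}: {B0,B1,B4} ∩ {B0,B1,B5} = {B0,B1}; idom=B1
  B8: preds {B2,B7}: {B0,B1,B2} ∩ {B0,B1,B7} = {B0,B1}; idom=B1

DF walk-up:
  B1←B0: walk · to B0
  B1←B5: walk B5→B1 to B0
  B4←B2: walk B2 to B1
  B4←B3: walk B3 to B1
  B5←B1: walk · to B1
  B5←B2: walk B2 to B1
  B7←B4: walk B4 to B1
  B7←B5: walk B5 to B1
  B8←B2: walk B2 to B1
  B8←B7: walk B7 to B1
  B0: DF=∅
  B1: DF={B1}
  B2: DF={B4,B5,B8}
  B3: DF={B4}
  B4: DF={B7}
  B5: DF={B1,B7}
  B6: DF=∅
  B7: DF={B8}
  B8: DF=∅

φ for p: defs {B1,B3,B5,B8}
  DF⁺ = {B1,B4,B7,B8}

Answer: ["B1", "B4", "B7", "B8"]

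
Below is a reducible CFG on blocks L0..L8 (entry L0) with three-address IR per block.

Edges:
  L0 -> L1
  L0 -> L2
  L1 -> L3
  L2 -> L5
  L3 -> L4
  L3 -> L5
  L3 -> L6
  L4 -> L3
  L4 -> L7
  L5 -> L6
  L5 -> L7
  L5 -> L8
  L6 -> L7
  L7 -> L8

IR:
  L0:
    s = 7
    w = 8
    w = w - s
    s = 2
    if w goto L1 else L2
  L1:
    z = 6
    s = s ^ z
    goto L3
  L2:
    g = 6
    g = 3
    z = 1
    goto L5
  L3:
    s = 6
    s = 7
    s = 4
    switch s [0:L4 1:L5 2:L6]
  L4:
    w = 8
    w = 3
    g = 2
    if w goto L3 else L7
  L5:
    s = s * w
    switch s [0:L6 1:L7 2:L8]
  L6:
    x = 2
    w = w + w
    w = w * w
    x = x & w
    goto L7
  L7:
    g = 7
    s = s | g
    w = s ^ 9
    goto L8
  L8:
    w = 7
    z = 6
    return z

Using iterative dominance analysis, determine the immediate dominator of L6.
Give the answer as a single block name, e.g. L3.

Answer: L0

Derivation:
idom tree: L1←L0 L2←L0 L3←L1 L4←L3 L5←L0 L6←L0 L7←L0 L8←L0
Join-block Dom:
  L3: preds {L1,L4}: {L0,L1} ∩ {L0,L1,L3,L4} = {L0,L1}; idom=L1
  L5: preds {L2,L3}: {L0,L2} ∩ {L0,L1,L3} = {L0}; idom=L0
  L6: preds {L3,L5}: {L0,L1,L3} ∩ {L0,L5} = {L0}; idom=L0
  L7: preds {L4,L5,L6}: {L0,L1,L3,L4} ∩ {L0,L5} ∩ {L0,L6} = {L0}; idom=L0
  L8: preds {L5,L7}: {L0,L5} ∩ {L0,L7} = {L0}; idom=L0

idom(L6) = L0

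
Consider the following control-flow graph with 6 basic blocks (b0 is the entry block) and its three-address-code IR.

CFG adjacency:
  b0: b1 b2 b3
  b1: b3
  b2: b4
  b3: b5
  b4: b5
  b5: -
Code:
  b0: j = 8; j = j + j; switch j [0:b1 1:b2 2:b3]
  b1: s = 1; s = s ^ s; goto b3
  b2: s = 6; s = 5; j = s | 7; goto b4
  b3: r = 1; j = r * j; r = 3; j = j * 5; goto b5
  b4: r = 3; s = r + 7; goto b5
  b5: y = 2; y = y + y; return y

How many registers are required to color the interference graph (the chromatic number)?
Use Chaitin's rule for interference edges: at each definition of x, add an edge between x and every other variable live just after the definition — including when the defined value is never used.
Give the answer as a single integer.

Answer: 2

Analysis:
def/use:
  b0: {j} / ∅
  b1: {s} / ∅
  b2: {j,s} / ∅
  b3: {j,r} / {j}
  b4: {r,s} / ∅
  b5: {y} / ∅

Backward fixpoint:
  b0 li=∅ lo={j}
  b1 li={j} lo={j}
  b2 li=∅ lo=∅
  b3 li={j} lo=∅
  b4 li=∅ lo=∅
  b5 li=∅ lo=∅

Interference:
  j — {r,s}
  r — {j}
  s — {j}
  y — ∅

Colouring:
  lower bound: {j,r} mutually conflict ⇒ χ ≥ 2
  assign j→R0 r→R1 s→R1 y→R0 — no edge inside a register ⇒ χ ≤ 2
  χ = 2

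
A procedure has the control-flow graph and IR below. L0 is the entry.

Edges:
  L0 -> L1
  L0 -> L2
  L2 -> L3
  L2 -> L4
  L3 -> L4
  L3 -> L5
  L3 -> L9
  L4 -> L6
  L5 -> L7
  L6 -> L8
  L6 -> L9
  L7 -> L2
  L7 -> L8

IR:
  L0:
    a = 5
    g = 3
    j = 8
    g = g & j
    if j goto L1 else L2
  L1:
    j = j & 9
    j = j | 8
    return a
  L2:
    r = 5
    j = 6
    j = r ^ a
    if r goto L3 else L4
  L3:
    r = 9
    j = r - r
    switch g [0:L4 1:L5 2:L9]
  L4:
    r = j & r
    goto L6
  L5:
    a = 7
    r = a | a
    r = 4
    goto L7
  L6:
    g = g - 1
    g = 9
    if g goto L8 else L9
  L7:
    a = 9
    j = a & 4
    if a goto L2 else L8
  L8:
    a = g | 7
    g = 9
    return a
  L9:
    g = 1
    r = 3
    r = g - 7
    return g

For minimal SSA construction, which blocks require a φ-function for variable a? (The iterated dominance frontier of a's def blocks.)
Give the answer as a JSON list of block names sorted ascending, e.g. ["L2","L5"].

Answer: ["L2", "L8"]

Working:
idom tree: L1←L0 L2←L0 L3←L2 L4←L2 L5←L3 L6←L4 L7←L5 L8←L2 L9←L2
Dom∩ at merges:
  L2: preds {L0,L7}: {L0} ∩ {L0,L2,L3,L5,L7} = {L0}; idom=L0
  L4: preds {L2,L3}: {L0,L2} ∩ {L0,L2,L3} = {L0,L2}; idom=L2
  L8: preds {L6,L7}: {L0,L2,L4,L6} ∩ {L0,L2,L3,L5,L7} = {L0,L2}; idom=L2
  L9: preds {L3,L6}: {L0,L2,L3} ∩ {L0,L2,L4,L6} = {L0,L2}; idom=L2

Frontier:
  L2←L0: walk · to L0
  L2←L7: walk L7→L5→L3→L2 to L0
  L4←L2: walk · to L2
  L4←L3: walk L3 to L2
  L8←L6: walk L6→L4 to L2
  L8←L7: walk L7→L5→L3 to L2
  L9←L3: walk L3 to L2
  L9←L6: walk L6→L4 to L2
  L0: DF=∅
  L1: DF=∅
  L2: DF={L2}
  L3: DF={L2,L4,L8,L9}
  L4: DF={L8,L9}
  L5: DF={L2,L8}
  L6: DF={L8,L9}
  L7: DF={L2,L8}
  L8: DF=∅
  L9: DF=∅

φ for a: defs {L0,L5,L7,L8}
  DF⁺ = {L2,L8}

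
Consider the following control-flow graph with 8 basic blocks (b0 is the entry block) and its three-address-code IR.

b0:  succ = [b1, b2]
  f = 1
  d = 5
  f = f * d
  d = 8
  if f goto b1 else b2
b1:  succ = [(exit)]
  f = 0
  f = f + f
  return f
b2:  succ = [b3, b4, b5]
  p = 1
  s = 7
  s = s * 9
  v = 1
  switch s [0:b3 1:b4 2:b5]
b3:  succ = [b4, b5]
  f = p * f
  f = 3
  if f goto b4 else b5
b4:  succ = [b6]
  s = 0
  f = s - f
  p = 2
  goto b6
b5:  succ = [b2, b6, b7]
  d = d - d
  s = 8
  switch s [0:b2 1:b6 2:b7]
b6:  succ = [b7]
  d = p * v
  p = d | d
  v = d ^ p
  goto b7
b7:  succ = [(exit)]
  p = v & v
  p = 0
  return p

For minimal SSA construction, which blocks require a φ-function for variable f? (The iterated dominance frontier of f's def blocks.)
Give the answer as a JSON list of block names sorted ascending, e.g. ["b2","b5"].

idom tree: b1←b0 b2←b0 b3←b2 b4←b2 b5←b2 b6←b2 b7←b2
Join-block Dom:
  b2: preds {b0,b5}: {b0} ∩ {b0,b2,b5} = {b0}; idom=b0
  b4: preds {b2,b3}: {b0,b2} ∩ {b0,b2,b3} = {b0,b2}; idom=b2
  b5: preds {b2,b3}: {b0,b2} ∩ {b0,b2,b3} = {b0,b2}; idom=b2
  b6: preds {b4,b5}: {b0,b2,b4} ∩ {b0,b2,b5} = {b0,b2}; idom=b2
  b7: preds {b5,b6}: {b0,b2,b5} ∩ {b0,b2,b6} = {b0,b2}; idom=b2

DF derivation:
  b2←b0: walk · to b0
  b2←b5: walk b5→b2 to b0
  b4←b2: walk · to b2
  b4←b3: walk b3 to b2
  b5←b2: walk · to b2
  b5←b3: walk b3 to b2
  b6←b4: walk b4 to b2
  b6←b5: walk b5 to b2
  b7←b5: walk b5 to b2
  b7←b6: walk b6 to b2
  b0: DF=∅
  b1: DF=∅
  b2: DF={b2}
  b3: DF={b4,b5}
  b4: DF={b6}
  b5: DF={b2,b6,b7}
  b6: DF={b7}
  b7: DF=∅

φ for f: defs {b0,b1,b3,b4}
  DF⁺ = {b2,b4,b5,b6,b7}

Answer: ["b2", "b4", "b5", "b6", "b7"]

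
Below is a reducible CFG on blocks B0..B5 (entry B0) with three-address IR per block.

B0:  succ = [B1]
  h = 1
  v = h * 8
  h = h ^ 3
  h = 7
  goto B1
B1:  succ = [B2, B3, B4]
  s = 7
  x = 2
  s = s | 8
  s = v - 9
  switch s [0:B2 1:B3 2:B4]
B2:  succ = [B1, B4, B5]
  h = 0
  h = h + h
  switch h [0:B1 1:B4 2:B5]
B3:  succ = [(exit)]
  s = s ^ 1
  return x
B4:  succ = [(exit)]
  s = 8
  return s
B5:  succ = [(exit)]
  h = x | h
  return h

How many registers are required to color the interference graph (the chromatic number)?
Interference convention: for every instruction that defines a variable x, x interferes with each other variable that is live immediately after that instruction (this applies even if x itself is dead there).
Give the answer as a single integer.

def/use:
  B0: def={h,v} ue=∅
  B1: def={s,x} ue={v}
  B2: def={h} ue=∅
  B3: def={s} ue={s,x}
  B4: def={s} ue=∅
  B5: def={h} ue={h,x}

Live sets:
  B0 li=∅ lo={v}
  B1 li={v} lo={s,v,x}
  B2 li={v,x} lo={h,v,x}
  B3 li={s,x} lo=∅
  B4 li=∅ lo=∅
  B5 li={h,x} lo=∅

Interference:
  h — {v,x}
  s — {v,x}
  v — {h,s,x}
  x — {h,s,v}

Registers:
  clique {h,v,x} ⇒ need ≥ 3
  assign h→c2 s→c2 v→c0 x→c1 — no edge inside a register ⇒ χ ≤ 3
  χ = 3

Answer: 3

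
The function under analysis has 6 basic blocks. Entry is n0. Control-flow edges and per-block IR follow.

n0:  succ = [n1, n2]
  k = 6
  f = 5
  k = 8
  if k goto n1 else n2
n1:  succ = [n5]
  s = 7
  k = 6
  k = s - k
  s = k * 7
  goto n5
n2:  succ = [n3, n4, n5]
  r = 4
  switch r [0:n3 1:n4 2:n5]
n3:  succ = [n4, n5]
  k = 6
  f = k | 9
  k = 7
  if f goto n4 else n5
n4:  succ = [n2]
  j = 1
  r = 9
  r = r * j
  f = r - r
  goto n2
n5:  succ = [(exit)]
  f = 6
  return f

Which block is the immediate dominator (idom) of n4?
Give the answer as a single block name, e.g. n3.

idom tree: n1←n0 n2←n0 n3←n2 n4←n2 n5←n0
Join-block Dom:
  n2: preds {n0,n4}: {n0} ∩ {n0,n2,n4} = {n0}; idom=n0
  n4: preds {n2,n3}: {n0,n2} ∩ {n0,n2,n3} = {n0,n2}; idom=n2
  n5: preds {n1,n2,n3}: {n0,n1} ∩ {n0,n2} ∩ {n0,n2,n3} = {n0}; idom=n0

idom(n4) = n2

Answer: n2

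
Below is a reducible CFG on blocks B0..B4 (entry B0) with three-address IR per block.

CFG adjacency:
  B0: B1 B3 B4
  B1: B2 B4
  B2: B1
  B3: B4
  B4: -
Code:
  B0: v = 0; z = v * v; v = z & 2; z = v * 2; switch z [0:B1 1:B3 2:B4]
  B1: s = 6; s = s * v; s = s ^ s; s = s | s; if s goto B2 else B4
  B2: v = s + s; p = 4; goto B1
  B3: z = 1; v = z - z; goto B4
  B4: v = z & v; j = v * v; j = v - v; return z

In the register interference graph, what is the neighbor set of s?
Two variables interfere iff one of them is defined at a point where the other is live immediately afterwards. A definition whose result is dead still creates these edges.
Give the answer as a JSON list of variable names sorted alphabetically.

Answer: ["v", "z"]

Derivation:
Per-block:
  B0: {v,z} / ∅
  B1: {s} / {v}
  B2: {p,v} / {s}
  B3: {v,z} / ∅
  B4: {j,v} / {v,z}

Liveness:
  B0 li=∅ lo={v,z}
  B1 li={v,z} lo={s,v,z}
  B2 li={s,z} lo={v,z}
  B3 li=∅ lo={v,z}
  B4 li={v,z} lo=∅

Interfere edges:
  j: {v,z}
  p: {v,z}
  s: {v,z}
  v: {j,p,s,z}
  z: {j,p,s,v}

N(s) = ["v", "z"]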